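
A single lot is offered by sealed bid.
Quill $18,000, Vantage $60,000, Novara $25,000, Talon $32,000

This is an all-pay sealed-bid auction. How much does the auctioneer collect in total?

All-pay sealed-bid auction: the highest bidder wins the item, but every bidder pays their own bid.
Bids in order: 60,000 (Vantage) > 32,000 (Talon) > 25,000 (Novara) > 18,000 (Quill)
Vantage wins with the top bid; all bids are sunk regardless.
Every bidder forfeits their bid regardless of winning.
Revenue = 18,000 + 60,000 + 25,000 + 32,000 = $135,000.

Total revenue: $135,000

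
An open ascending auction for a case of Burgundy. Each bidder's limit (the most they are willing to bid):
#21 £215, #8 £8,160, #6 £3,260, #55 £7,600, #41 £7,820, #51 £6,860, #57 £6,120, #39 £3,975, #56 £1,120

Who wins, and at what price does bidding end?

#8 wins at £7,820

Ascending (English) auction: the price rises until one bidder remains; the winner pays the price at which the last rival dropped out.
Limits ranked: 8,160 (#8) > 7,820 (#41) > 7,600 (#55) > 6,860 (#51) > 6,120 (#57) > 3,975 (#39) > …
Bidding ends when #41 exits at £7,820; #8 takes it.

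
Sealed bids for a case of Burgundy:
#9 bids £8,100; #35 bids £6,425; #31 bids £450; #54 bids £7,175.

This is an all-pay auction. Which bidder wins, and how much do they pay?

Bids in order: 8,100 (#9) > 7,175 (#54) > 6,425 (#35) > 450 (#31)
#9 wins with the top bid; all bids are sunk regardless.

#9 pays £8,100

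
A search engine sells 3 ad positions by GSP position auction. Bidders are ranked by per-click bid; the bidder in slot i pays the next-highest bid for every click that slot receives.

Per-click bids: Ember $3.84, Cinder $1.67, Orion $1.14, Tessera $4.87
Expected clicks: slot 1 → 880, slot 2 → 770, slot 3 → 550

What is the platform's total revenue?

Total revenue: $5292.10

Sorting advertisers: $4.87 (Tessera) > $3.84 (Ember) > $1.67 (Cinder) > $1.14 (Orion)
Slot 1: Tessera pays $3.84 × 880 = $3379.20
Slot 2: Ember pays $1.67 × 770 = $1285.90
Slot 3: Cinder pays $1.14 × 550 = $627.00
Total = $5292.10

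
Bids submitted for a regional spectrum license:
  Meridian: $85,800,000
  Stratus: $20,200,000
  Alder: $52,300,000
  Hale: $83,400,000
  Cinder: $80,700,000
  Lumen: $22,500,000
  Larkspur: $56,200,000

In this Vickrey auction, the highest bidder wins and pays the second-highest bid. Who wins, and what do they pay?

Meridian pays $83,400,000

Sorting bids: 85,800,000 (Meridian) > 83,400,000 (Hale) > 80,700,000 (Cinder) > 56,200,000 (Larkspur) > 52,300,000 (Alder) > 22,500,000 (Lumen) > …
Meridian wins with the highest bid; price is set by the runner-up at $83,400,000.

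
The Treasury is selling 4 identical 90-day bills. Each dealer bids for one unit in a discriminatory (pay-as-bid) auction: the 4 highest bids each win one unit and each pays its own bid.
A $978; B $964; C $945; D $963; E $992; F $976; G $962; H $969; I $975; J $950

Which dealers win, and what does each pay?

E $992, A $978, F $976, I $975

Bids ranked high→low: 992 (E), 978 (A), 976 (F), 975 (I), 969 (H), 964 (B), …
The 4 highest are E, A, F, I.
Each winner pays its own bid: E $992, A $978, F $976, I $975.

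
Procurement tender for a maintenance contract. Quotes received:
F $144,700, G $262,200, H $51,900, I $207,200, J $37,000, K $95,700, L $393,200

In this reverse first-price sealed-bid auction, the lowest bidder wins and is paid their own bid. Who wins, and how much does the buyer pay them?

Bids in order: 37,000 (J) < 51,900 (H) < 95,700 (K) < 144,700 (F) < 207,200 (I) < 262,200 (G) < …
J is lowest → is paid own bid, $37,000.

J is paid $37,000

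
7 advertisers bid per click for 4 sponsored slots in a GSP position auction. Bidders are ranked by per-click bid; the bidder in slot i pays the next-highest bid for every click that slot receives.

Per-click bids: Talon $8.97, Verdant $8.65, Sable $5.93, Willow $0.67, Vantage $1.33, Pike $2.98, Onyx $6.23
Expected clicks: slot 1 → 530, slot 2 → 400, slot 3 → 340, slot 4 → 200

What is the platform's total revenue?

Ranked by bid: $8.97 (Talon) > $8.65 (Verdant) > $6.23 (Onyx) > $5.93 (Sable) > $2.98 (Pike) > …
Slot 1: Talon pays $8.65 × 530 = $4584.50
Slot 2: Verdant pays $6.23 × 400 = $2492.00
Slot 3: Onyx pays $5.93 × 340 = $2016.20
Slot 4: Sable pays $2.98 × 200 = $596.00
Total = $9688.70

Total revenue: $9688.70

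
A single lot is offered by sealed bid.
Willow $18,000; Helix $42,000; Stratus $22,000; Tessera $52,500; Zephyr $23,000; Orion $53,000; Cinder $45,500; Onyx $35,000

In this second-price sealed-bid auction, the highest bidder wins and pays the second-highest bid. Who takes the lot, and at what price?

Orion pays $52,500

Rule: the highest bidder wins and pays the second-highest bid.
Bids ranked: 53,000 (Orion) > 52,500 (Tessera) > 45,500 (Cinder) > 42,000 (Helix) > 35,000 (Onyx) > 23,000 (Zephyr) > …
Second-price: Orion pays Tessera's bid of $52,500.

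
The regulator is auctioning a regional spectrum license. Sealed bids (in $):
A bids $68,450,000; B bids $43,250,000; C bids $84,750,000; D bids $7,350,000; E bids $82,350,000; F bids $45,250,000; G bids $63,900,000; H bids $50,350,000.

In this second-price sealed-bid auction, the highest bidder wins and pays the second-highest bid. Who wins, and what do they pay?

C pays $82,350,000

Bids ranked: 84,750,000 (C) > 82,350,000 (E) > 68,450,000 (A) > 63,900,000 (G) > 50,350,000 (H) > 45,250,000 (F) > …
C wins with the highest bid; price is set by the runner-up at $82,350,000.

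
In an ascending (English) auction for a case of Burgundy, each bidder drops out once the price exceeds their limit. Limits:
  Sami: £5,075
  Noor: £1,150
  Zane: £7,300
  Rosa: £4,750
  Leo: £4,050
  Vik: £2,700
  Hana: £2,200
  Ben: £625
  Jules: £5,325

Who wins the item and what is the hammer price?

Ascending (English) auction: the price rises until one bidder remains; the winner pays the price at which the last rival dropped out.
Limits ranked: 7,300 (Zane) > 5,325 (Jules) > 5,075 (Sami) > 4,750 (Rosa) > 4,050 (Leo) > 2,700 (Vik) > …
Bidding ends when Jules exits at £5,325; Zane takes it.

Zane wins at £5,325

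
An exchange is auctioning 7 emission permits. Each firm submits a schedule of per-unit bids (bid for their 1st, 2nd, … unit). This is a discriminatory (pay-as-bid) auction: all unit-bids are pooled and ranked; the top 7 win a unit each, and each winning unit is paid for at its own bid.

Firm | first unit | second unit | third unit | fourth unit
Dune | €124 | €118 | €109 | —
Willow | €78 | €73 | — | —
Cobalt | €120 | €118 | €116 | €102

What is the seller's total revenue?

Total revenue: €807

Merging the schedules and taking the best 7: 124 (Dune-1), 120 (Cobalt-1), 118 (Dune-2), 118 (Cobalt-2), 116 (Cobalt-3), 109 (Dune-3), 102 (Cobalt-4)
Next rejected bid: €78 (not a price — pay-as-bid).
Each winning unit pays its own bid.
Revenue = 124 + 120 + 118 + 118 + 116 + 109 + 102 = €807.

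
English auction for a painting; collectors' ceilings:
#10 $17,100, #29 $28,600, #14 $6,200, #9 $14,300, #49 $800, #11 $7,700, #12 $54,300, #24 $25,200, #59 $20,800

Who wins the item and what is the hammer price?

#12 wins at $28,600

Sorting limits: 54,300 (#12) > 28,600 (#29) > 25,200 (#24) > 20,800 (#59) > 17,100 (#10) > 14,300 (#9) > …
Bidding ends when #29 exits at $28,600; #12 takes it.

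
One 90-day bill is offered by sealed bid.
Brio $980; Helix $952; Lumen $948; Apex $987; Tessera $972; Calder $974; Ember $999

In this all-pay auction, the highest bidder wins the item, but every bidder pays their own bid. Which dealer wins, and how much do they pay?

Rule: the highest bidder wins the item, but every bidder pays their own bid.
Bids in order: 999 (Ember) > 987 (Apex) > 980 (Brio) > 974 (Calder) > 972 (Tessera) > 952 (Helix) > …
Ember is highest and takes the item; every bidder forfeits their bid.

Ember pays $999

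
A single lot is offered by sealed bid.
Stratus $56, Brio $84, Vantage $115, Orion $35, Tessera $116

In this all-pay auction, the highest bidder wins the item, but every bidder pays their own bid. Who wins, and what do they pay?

Tessera pays $116

Bids in order: 116 (Tessera) > 115 (Vantage) > 84 (Brio) > 56 (Stratus) > 35 (Orion)
Tessera wins with the top bid; all bids are sunk regardless.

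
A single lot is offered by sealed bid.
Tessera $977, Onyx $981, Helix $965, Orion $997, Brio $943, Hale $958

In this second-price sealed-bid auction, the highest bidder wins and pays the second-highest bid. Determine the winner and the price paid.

Orion pays $981

Bids ranked: 997 (Orion) > 981 (Onyx) > 977 (Tessera) > 965 (Helix) > 958 (Hale) > 943 (Brio)
Orion is highest; pays the second-highest bid, $981.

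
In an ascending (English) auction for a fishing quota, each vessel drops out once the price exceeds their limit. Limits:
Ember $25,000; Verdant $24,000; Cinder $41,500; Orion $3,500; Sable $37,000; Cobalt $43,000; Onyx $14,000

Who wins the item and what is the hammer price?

Limits ranked: 43,000 (Cobalt) > 41,500 (Cinder) > 37,000 (Sable) > 25,000 (Ember) > 24,000 (Verdant) > 14,000 (Onyx) > …
Once the price passes $41,500, only Cobalt is left; the hammer falls at Cinder's limit of $41,500.

Cobalt wins at $41,500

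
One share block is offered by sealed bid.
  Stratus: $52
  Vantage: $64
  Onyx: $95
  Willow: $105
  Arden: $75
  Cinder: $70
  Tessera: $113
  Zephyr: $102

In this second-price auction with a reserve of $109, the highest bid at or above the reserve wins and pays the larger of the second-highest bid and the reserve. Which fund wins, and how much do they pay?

Bids ranked: 113 (Tessera) > 105 (Willow) > 102 (Zephyr) > 95 (Onyx) > 75 (Arden) > 70 (Cinder) > …
Tessera has the top bid at or above the reserve ($113).
max(second-highest $105, reserve $109) = $109.

Tessera pays $109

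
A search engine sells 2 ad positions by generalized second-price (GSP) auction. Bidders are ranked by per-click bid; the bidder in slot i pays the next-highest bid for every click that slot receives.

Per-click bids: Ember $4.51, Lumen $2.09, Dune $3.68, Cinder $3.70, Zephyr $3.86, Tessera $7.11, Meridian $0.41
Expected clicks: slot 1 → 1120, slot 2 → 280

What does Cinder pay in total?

Per-click bids in order: $7.11 (Tessera) > $4.51 (Ember) > $3.86 (Zephyr) > …
Cinder ranks below slot 2 → no slot, pays nothing.

Cinder pays $0.00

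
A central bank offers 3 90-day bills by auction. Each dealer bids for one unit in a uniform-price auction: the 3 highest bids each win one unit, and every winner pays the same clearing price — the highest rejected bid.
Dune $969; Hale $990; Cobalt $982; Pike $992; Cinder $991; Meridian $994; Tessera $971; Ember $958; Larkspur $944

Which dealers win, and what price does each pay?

Sorting: 994 (Meridian), 992 (Pike), 991 (Cinder), 990 (Hale), 982 (Cobalt), …
The 3 highest are Meridian, Pike, Cinder.
Highest unsuccessful bid: $990 → clearing price.

Meridian, Pike, Cinder; each pays $990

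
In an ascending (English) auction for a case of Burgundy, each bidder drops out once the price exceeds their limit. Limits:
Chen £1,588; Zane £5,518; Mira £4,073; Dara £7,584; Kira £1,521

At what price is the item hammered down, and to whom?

Dara wins at £5,518

Limits ranked: 7,584 (Dara) > 5,518 (Zane) > 4,073 (Mira) > 1,588 (Chen) > 1,521 (Kira)
Bidding ends when Zane exits at £5,518; Dara takes it.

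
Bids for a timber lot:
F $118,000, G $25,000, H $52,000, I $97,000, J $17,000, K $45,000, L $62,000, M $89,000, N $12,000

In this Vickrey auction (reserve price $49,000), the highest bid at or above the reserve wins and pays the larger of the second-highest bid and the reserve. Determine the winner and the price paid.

Bids in order: 118,000 (F) > 97,000 (I) > 89,000 (M) > 62,000 (L) > 52,000 (H) > 45,000 (K) > …
F has the top bid at or above the reserve ($118,000).
Second-highest bid $97,000 exceeds the reserve $49,000 → payment $97,000.

F pays $97,000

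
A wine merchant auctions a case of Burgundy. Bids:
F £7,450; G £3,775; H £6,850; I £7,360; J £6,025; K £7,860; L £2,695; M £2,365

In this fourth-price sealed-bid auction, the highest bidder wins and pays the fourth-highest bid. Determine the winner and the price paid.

K pays £6,850

Sorting bids: 7,860 (K) > 7,450 (F) > 7,360 (I) > 6,850 (H) > 6,025 (J) > 3,775 (G) > …
K wins; payment is bid #4 in the ranking = £6,850.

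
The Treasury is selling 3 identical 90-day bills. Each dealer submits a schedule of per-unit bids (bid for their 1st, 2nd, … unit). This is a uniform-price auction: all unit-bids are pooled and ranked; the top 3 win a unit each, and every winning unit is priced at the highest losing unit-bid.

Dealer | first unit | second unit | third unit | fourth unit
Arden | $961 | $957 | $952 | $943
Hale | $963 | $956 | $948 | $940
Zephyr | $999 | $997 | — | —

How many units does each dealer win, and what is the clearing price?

Hale 1, Zephyr 2; clearing price $961

All unit-bids, highest first — top 3: 999 (Zephyr-1), 997 (Zephyr-2), 963 (Hale-1)
The (k+1)-th unit-bid is $961.
Allocation: Hale 1, Zephyr 2.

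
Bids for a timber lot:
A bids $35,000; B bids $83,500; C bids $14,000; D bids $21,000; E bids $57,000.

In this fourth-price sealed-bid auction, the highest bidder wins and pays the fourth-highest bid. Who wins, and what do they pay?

Bids ranked: 83,500 (B) > 57,000 (E) > 35,000 (A) > 21,000 (D) > 14,000 (C)
B is highest; pays the fourth-highest bid, $21,000.

B pays $21,000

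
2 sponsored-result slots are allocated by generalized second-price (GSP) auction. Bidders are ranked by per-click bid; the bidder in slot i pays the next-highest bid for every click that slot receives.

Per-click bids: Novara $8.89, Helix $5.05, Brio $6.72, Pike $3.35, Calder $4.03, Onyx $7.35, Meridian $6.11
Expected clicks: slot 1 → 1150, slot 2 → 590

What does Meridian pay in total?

Meridian pays $0.00

Per-click bids in order: $8.89 (Novara) > $7.35 (Onyx) > $6.72 (Brio) > …
Meridian ranks below slot 2 → no slot, pays nothing.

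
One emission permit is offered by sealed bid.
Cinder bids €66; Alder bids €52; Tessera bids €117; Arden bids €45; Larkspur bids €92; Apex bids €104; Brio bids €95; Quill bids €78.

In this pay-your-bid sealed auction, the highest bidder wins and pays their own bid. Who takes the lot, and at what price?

Bids ranked: 117 (Tessera) > 104 (Apex) > 95 (Brio) > 92 (Larkspur) > 78 (Quill) > 66 (Cinder) > …
Tessera is highest → pays own bid, €117.

Tessera pays €117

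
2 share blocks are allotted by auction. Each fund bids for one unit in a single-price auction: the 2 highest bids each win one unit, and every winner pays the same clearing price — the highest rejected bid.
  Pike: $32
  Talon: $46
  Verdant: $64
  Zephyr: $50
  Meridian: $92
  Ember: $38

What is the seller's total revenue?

Total revenue: $100

Bids ranked high→low: 92 (Meridian), 64 (Verdant), 50 (Zephyr), 46 (Talon), …
Top 2: Meridian, Verdant.
Highest unsuccessful bid: $50 → clearing price.
Total revenue = 2 × $50 = $100.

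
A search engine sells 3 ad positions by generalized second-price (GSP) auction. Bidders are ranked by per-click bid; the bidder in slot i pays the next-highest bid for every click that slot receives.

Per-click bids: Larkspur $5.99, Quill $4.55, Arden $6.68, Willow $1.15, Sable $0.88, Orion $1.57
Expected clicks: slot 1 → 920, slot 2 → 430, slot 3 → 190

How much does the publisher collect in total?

Ranked by bid: $6.68 (Arden) > $5.99 (Larkspur) > $4.55 (Quill) > $1.57 (Orion) > …
Slot 1: Arden pays $5.99 × 920 = $5510.80
Slot 2: Larkspur pays $4.55 × 430 = $1956.50
Slot 3: Quill pays $1.57 × 190 = $298.30
Total = $7765.60

Total revenue: $7765.60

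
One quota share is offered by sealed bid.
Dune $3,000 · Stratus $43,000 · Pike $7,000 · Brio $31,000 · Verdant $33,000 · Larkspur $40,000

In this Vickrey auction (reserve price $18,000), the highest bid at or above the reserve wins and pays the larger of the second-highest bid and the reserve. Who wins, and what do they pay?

Bids ranked: 43,000 (Stratus) > 40,000 (Larkspur) > 33,000 (Verdant) > 31,000 (Brio) > 7,000 (Pike) > 3,000 (Dune)
Highest eligible bid: Stratus at $43,000.
max(second-highest $40,000, reserve $18,000) = $40,000; the reserve does not bind.

Stratus pays $40,000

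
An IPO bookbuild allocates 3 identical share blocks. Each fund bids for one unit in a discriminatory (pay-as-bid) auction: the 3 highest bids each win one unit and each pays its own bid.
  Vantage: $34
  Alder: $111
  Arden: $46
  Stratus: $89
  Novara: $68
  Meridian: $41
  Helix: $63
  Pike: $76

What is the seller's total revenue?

Total revenue: $276

Bids ranked high→low: 111 (Alder), 89 (Stratus), 76 (Pike), 68 (Novara), 63 (Helix), …
The 3 highest are Alder, Stratus, Pike.
Total revenue = 111 + 89 + 76 = $276.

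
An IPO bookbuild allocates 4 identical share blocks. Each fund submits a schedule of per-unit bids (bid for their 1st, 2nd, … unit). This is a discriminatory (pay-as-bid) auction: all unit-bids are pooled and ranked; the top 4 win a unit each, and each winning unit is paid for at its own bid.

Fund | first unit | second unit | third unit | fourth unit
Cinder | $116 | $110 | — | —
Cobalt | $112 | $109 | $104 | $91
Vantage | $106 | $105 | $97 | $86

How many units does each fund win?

All unit-bids, highest first — top 4: 116 (Cinder-1), 112 (Cobalt-1), 110 (Cinder-2), 109 (Cobalt-2)
Next rejected bid: $106 (not a price — pay-as-bid).
Allocation: Cinder 2, Cobalt 2.

Cinder 2, Cobalt 2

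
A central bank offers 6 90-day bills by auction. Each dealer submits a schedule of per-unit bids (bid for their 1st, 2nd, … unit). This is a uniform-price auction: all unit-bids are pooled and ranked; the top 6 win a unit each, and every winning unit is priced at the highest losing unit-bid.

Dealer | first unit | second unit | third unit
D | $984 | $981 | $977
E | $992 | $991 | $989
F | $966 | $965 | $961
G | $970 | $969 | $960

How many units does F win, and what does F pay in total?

Pooled unit-bids ranked (top 6): 992 (E-1), 991 (E-2), 989 (E-3), 984 (D-1), 981 (D-2), 977 (D-3)
Highest rejected unit-bid = $970.
F wins 0 unit(s) at $970 each.

F: 0 units, pays $0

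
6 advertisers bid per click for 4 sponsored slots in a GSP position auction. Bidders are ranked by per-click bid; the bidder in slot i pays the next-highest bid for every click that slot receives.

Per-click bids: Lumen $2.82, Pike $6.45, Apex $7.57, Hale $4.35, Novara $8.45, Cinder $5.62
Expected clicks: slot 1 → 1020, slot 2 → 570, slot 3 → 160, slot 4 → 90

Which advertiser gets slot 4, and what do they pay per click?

Cinder; $4.35 per click

Ranked by bid: $8.45 (Novara) > $7.57 (Apex) > $6.45 (Pike) > $5.62 (Cinder) > $4.35 (Hale) > …
Slot 4 goes to the fourth-ranked bidder, Cinder, who pays the next bid down: $4.35/click.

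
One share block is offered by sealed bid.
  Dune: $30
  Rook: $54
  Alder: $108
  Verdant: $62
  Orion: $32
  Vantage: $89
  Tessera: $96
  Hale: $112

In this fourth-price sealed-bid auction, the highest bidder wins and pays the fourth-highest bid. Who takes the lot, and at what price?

Rule: the highest bidder wins and pays the fourth-highest bid.
Sorting bids: 112 (Hale) > 108 (Alder) > 96 (Tessera) > 89 (Vantage) > 62 (Verdant) > 54 (Rook) > …
Hale is highest; pays the fourth-highest bid, $89.

Hale pays $89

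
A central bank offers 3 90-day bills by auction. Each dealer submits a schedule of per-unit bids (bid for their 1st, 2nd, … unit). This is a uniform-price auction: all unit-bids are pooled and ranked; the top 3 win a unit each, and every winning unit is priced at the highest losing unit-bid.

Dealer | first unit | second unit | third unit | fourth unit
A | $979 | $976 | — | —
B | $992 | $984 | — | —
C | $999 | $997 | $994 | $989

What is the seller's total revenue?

Total revenue: $2,976

Pooled unit-bids ranked (top 3): 999 (C-1), 997 (C-2), 994 (C-3)
First bid not allocated: $992.
Allocation: C 3. Every unit priced at $992.
Revenue = 3 × 992 = $2,976.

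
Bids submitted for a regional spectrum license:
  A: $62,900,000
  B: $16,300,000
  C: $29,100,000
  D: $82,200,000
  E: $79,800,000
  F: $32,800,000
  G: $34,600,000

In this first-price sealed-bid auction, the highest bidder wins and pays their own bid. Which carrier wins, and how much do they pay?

First-price sealed-bid auction: the highest bidder wins and pays their own bid.
Bids ranked: 82,200,000 (D) > 79,800,000 (E) > 62,900,000 (A) > 34,600,000 (G) > 32,800,000 (F) > 29,100,000 (C) > …
First-price: D pays what they bid, $82,200,000.

D pays $82,200,000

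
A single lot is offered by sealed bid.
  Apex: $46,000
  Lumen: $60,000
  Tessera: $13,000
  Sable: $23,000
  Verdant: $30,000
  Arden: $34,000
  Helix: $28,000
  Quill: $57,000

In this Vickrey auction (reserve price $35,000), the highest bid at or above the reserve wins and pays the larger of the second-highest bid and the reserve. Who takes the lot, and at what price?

Lumen pays $57,000

Bids in order: 60,000 (Lumen) > 57,000 (Quill) > 46,000 (Apex) > 34,000 (Arden) > 30,000 (Verdant) > 28,000 (Helix) > …
Highest eligible bid: Lumen at $60,000.
max(second-highest $57,000, reserve $35,000) = $57,000; the reserve does not bind.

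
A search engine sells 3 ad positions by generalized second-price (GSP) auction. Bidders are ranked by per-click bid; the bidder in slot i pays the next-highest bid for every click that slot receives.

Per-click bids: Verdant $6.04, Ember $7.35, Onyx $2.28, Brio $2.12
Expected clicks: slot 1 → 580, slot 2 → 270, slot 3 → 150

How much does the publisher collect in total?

Ranked by bid: $7.35 (Ember) > $6.04 (Verdant) > $2.28 (Onyx) > $2.12 (Brio)
Slot 1: Ember pays $6.04 × 580 = $3503.20
Slot 2: Verdant pays $2.28 × 270 = $615.60
Slot 3: Onyx pays $2.12 × 150 = $318.00
Total = $4436.80

Total revenue: $4436.80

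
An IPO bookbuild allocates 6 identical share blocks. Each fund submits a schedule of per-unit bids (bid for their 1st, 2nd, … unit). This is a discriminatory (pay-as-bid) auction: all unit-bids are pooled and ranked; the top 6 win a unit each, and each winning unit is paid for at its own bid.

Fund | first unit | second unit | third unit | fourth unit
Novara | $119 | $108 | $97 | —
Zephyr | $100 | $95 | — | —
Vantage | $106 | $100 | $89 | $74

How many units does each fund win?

Novara 3, Vantage 2, Zephyr 1

Pooled unit-bids ranked (top 6): 119 (Novara-1), 108 (Novara-2), 106 (Vantage-1), 100 (Zephyr-1), 100 (Vantage-2), 97 (Novara-3)
Next rejected bid: $95 (not a price — pay-as-bid).
Allocation: Novara 3, Vantage 2, Zephyr 1.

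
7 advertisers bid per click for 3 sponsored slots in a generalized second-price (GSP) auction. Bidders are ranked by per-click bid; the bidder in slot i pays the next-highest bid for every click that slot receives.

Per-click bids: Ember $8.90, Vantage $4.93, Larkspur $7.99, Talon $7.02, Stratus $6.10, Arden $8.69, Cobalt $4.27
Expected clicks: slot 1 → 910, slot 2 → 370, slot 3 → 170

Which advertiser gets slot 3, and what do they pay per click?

Sorting advertisers: $8.90 (Ember) > $8.69 (Arden) > $7.99 (Larkspur) > $7.02 (Talon) > …
Slot 3 goes to the third-ranked bidder, Larkspur, who pays the next bid down: $7.02/click.

Larkspur; $7.02 per click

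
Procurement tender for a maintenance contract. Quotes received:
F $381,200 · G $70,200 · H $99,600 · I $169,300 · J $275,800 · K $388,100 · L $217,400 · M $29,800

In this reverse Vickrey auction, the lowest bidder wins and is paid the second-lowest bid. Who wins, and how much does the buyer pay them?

Bids ranked: 29,800 (M) < 70,200 (G) < 99,600 (H) < 169,300 (I) < 217,400 (L) < 275,800 (J) < …
M wins with the lowest bid; price is set by the runner-up at $70,200.

M is paid $70,200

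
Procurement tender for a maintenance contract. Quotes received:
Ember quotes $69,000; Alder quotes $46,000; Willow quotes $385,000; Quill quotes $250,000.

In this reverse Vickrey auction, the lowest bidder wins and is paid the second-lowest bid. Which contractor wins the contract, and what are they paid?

Alder is paid $69,000

Reverse Vickrey auction: the lowest bidder wins and is paid the second-lowest bid.
Bids ranked: 46,000 (Alder) < 69,000 (Ember) < 250,000 (Quill) < 385,000 (Willow)
Second-price: Alder is paid Ember's bid of $69,000.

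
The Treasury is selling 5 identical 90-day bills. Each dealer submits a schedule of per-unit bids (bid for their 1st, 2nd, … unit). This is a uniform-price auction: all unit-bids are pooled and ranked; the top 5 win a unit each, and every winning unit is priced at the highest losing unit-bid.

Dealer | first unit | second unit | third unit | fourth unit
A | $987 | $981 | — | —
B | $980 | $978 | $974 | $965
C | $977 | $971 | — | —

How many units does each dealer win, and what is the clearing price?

Merging the schedules and taking the best 5: 987 (A-1), 981 (A-2), 980 (B-1), 978 (B-2), 977 (C-1)
The (k+1)-th unit-bid is $974.
Allocation: A 2, B 2, C 1.

A 2, B 2, C 1; clearing price $974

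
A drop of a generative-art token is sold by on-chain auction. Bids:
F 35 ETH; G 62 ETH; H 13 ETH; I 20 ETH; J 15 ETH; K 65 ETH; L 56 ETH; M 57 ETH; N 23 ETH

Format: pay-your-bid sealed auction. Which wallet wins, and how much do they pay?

Pay-your-bid sealed auction: the highest bidder wins and pays their own bid.
Bids ranked: 65 (K) > 62 (G) > 57 (M) > 56 (L) > 35 (F) > 23 (N) > …
First-price: K pays what they bid, 65 ETH.

K pays 65 ETH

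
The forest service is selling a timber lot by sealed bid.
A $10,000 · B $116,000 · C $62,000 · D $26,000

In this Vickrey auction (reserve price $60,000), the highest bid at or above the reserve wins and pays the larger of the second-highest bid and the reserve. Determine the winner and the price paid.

B pays $62,000

Rule: the highest bid at or above the reserve wins and pays the larger of the second-highest bid and the reserve.
Bids in order: 116,000 (B) > 62,000 (C) > 26,000 (D) > 10,000 (A)
B has the top bid at or above the reserve ($116,000).
Second-highest bid $62,000 exceeds the reserve $60,000 → payment $62,000.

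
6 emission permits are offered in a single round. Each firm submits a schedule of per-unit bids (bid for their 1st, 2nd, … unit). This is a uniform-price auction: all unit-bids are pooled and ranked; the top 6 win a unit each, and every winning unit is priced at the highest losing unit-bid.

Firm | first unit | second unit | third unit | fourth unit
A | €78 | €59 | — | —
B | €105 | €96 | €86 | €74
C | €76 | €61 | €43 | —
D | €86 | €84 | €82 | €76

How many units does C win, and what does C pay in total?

Merging the schedules and taking the best 6: 105 (B-1), 96 (B-2), 86 (B-3), 86 (D-1), 84 (D-2), 82 (D-3)
First bid not allocated: €78.
C wins 0 unit(s) at €78 each.

C: 0 units, pays €0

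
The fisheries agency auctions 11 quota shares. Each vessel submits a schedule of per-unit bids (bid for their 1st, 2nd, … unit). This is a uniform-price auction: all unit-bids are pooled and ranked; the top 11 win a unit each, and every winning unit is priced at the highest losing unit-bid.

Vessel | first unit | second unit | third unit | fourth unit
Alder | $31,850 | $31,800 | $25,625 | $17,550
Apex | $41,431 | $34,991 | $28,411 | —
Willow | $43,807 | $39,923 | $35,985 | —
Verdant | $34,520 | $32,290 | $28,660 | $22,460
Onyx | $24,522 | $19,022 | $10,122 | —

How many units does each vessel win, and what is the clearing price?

Merging the schedules and taking the best 11: 43,807 (Willow-1), 41,431 (Apex-1), 39,923 (Willow-2), 35,985 (Willow-3), 34,991 (Apex-2), 34,520 (Verdant-1), 32,290 (Verdant-2), 31,850 (Alder-1), 31,800 (Alder-2), 28,660 (Verdant-3), 28,411 (Apex-3)
The (k+1)-th unit-bid is $25,625.
Allocation: Alder 2, Apex 3, Verdant 3, Willow 3.

Alder 2, Apex 3, Verdant 3, Willow 3; clearing price $25,625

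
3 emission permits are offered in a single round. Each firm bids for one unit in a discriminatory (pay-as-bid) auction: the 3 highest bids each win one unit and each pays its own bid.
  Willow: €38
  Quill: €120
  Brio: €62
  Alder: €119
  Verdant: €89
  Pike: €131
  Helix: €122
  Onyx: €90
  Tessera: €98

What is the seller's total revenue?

Ordering the bids: 131 (Pike), 122 (Helix), 120 (Quill), 119 (Alder), 98 (Tessera), …
Top 3: Pike, Helix, Quill.
Total revenue = 131 + 122 + 120 = €373.

Total revenue: €373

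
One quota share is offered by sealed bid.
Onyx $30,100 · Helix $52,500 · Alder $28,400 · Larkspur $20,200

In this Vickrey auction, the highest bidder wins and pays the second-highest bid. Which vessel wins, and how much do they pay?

Bids ranked: 52,500 (Helix) > 30,100 (Onyx) > 28,400 (Alder) > 20,200 (Larkspur)
Second-price: Helix pays Onyx's bid of $30,100.

Helix pays $30,100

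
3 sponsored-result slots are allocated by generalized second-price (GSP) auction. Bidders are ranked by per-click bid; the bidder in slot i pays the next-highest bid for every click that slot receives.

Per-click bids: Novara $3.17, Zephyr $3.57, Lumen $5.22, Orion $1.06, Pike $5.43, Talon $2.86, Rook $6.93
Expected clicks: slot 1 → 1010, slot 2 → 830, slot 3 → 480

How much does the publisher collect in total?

Per-click bids in order: $6.93 (Rook) > $5.43 (Pike) > $5.22 (Lumen) > $3.57 (Zephyr) > …
Slot 1: Rook pays $5.43 × 1010 = $5484.30
Slot 2: Pike pays $5.22 × 830 = $4332.60
Slot 3: Lumen pays $3.57 × 480 = $1713.60
Total = $11530.50

Total revenue: $11530.50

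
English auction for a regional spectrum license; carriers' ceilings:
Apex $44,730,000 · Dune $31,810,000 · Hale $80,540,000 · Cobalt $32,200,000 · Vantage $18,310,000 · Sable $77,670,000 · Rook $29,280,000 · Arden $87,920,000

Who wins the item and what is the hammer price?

Arden wins at $80,540,000

Open ascending-bid auction: the price rises until one bidder remains; the winner pays the price at which the last rival dropped out.
Limits in order: 87,920,000 (Arden) > 80,540,000 (Hale) > 77,670,000 (Sable) > 44,730,000 (Apex) > 32,200,000 (Cobalt) > 31,810,000 (Dune) > …
Hale is the last rival to drop out, at $80,540,000; Arden remains and wins at that price.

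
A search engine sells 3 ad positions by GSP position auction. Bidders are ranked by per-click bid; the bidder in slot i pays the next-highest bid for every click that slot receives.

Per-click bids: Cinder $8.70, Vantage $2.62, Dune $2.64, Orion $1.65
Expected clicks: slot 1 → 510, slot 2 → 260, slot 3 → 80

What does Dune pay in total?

Dune pays $681.20

Ranked by bid: $8.70 (Cinder) > $2.64 (Dune) > $2.62 (Vantage) > $1.65 (Orion)
Dune holds slot 2 → pays next bid $2.62 × 260 clicks = $681.20.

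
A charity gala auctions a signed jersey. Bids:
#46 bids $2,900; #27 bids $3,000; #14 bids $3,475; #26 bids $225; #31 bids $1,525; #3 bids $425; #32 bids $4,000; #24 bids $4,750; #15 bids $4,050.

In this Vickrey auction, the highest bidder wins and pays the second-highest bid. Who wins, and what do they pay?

#24 pays $4,050

Sorting bids: 4,750 (#24) > 4,050 (#15) > 4,000 (#32) > 3,475 (#14) > 3,000 (#27) > 2,900 (#46) > …
#24 wins with the highest bid; price is set by the runner-up at $4,050.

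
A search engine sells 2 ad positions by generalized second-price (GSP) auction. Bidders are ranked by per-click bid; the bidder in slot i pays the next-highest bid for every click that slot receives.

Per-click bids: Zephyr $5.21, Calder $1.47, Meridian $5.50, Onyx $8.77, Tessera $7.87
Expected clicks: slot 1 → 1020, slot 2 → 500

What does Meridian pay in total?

Per-click bids in order: $8.77 (Onyx) > $7.87 (Tessera) > $5.50 (Meridian) > …
Meridian ranks below slot 2 → no slot, pays nothing.

Meridian pays $0.00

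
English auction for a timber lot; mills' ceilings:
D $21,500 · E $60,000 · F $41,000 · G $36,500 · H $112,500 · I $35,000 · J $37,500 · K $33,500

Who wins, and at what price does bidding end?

Ascending (English) auction: the price rises until one bidder remains; the winner pays the price at which the last rival dropped out.
Limits ranked: 112,500 (H) > 60,000 (E) > 41,000 (F) > 37,500 (J) > 36,500 (G) > 35,000 (I) > …
E is the last rival to drop out, at $60,000; H remains and wins at that price.

H wins at $60,000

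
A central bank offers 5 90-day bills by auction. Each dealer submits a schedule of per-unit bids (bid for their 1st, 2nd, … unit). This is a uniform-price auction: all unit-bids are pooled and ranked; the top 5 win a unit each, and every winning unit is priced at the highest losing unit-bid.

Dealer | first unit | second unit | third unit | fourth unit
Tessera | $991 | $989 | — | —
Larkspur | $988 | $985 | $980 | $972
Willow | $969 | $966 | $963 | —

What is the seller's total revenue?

Pooled unit-bids ranked (top 5): 991 (Tessera-1), 989 (Tessera-2), 988 (Larkspur-1), 985 (Larkspur-2), 980 (Larkspur-3)
First bid not allocated: $972.
Allocation: Larkspur 3, Tessera 2. Every unit priced at $972.
Revenue = 5 × 972 = $4,860.

Total revenue: $4,860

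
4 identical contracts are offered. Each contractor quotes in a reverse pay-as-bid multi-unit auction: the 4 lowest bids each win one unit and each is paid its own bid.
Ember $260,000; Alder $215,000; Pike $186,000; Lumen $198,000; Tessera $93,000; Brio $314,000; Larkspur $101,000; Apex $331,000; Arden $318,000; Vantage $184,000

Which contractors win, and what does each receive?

Tessera $93,000, Larkspur $101,000, Vantage $184,000, Pike $186,000

Ordering the bids: 93,000 (Tessera), 101,000 (Larkspur), 184,000 (Vantage), 186,000 (Pike), 198,000 (Lumen), 215,000 (Alder), …
Lowest 4: Tessera, Larkspur, Vantage, Pike.
Each winner is paid its own bid: Tessera $93,000, Larkspur $101,000, Vantage $184,000, Pike $186,000.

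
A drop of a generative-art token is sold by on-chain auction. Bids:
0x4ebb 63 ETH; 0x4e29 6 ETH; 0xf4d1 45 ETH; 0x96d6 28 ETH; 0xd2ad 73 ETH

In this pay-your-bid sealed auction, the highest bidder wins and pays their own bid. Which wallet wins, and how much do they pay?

Rule: the highest bidder wins and pays their own bid.
Bids in order: 73 (0xd2ad) > 63 (0x4ebb) > 45 (0xf4d1) > 28 (0x96d6) > 6 (0x4e29)
0xd2ad is highest → pays own bid, 73 ETH.

0xd2ad pays 73 ETH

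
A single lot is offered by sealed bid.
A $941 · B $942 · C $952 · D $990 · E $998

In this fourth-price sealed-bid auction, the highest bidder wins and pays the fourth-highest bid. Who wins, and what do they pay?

E pays $942

Rule: the highest bidder wins and pays the fourth-highest bid.
Bids ranked: 998 (E) > 990 (D) > 952 (C) > 942 (B) > 941 (A)
E wins; payment is bid #4 in the ranking = $942.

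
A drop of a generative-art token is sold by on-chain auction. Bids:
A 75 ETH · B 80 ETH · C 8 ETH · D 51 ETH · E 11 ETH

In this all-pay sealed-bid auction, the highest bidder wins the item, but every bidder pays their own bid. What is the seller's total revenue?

Total revenue: 225 ETH

Sorting bids: 80 (B) > 75 (A) > 51 (D) > 11 (E) > 8 (C)
Every bidder forfeits their bid regardless of winning.
Revenue = 75 + 80 + 8 + 51 + 11 = 225 ETH.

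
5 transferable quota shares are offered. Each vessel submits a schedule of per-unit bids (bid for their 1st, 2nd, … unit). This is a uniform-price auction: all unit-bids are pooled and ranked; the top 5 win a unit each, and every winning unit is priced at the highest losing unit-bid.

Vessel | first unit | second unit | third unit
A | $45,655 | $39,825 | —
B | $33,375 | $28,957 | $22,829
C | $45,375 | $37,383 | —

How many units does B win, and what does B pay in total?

Pooled unit-bids ranked (top 5): 45,655 (A-1), 45,375 (C-1), 39,825 (A-2), 37,383 (C-2), 33,375 (B-1)
First bid not allocated: $28,957.
B wins 1 unit(s) at $28,957 each.

B: 1 unit, pays $28,957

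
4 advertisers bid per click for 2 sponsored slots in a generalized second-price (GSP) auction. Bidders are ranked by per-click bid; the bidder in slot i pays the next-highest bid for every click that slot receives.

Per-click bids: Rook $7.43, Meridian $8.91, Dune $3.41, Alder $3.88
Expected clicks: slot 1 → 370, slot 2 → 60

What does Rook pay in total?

Rook pays $232.80

Sorting advertisers: $8.91 (Meridian) > $7.43 (Rook) > $3.88 (Alder) > …
Rook holds slot 2 → pays next bid $3.88 × 60 clicks = $232.80.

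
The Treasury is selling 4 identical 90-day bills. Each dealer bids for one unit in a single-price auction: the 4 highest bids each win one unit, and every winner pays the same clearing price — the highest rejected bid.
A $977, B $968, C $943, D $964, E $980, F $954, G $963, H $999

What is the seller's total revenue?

Total revenue: $3,856

Sorting: 999 (H), 980 (E), 977 (A), 968 (B), 964 (D), 963 (G), …
The 4 highest are H, E, A, B.
First losing bid is D's $964, which sets the uniform price.
Total revenue = 4 × $964 = $3,856.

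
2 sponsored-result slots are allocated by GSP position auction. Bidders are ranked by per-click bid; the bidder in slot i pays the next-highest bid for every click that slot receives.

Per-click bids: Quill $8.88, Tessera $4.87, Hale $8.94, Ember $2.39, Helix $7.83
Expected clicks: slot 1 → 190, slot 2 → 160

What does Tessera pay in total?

Tessera pays $0.00

Ranked by bid: $8.94 (Hale) > $8.88 (Quill) > $7.83 (Helix) > …
Tessera ranks below slot 2 → no slot, pays nothing.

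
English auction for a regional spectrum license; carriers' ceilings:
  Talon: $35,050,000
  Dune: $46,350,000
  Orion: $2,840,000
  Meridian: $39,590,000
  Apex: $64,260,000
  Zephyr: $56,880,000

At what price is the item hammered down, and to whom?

Limits in order: 64,260,000 (Apex) > 56,880,000 (Zephyr) > 46,350,000 (Dune) > 39,590,000 (Meridian) > 35,050,000 (Talon) > 2,840,000 (Orion)
Zephyr is the last rival to drop out, at $56,880,000; Apex remains and wins at that price.

Apex wins at $56,880,000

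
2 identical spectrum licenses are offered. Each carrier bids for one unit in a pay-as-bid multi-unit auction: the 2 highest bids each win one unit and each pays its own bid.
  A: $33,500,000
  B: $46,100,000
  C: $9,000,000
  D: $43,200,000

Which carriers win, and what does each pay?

Sorting: 46,100,000 (B), 43,200,000 (D), 33,500,000 (A), 9,000,000 (C)
Winners (2 units): B, D.
Each winner pays its own bid: B $46,100,000, D $43,200,000.

B $46,100,000, D $43,200,000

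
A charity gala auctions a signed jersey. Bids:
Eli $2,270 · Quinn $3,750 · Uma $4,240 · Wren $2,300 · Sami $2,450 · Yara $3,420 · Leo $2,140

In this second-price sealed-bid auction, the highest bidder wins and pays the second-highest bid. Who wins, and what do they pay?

Sorting bids: 4,240 (Uma) > 3,750 (Quinn) > 3,420 (Yara) > 2,450 (Sami) > 2,300 (Wren) > 2,270 (Eli) > …
Uma is highest; pays the second-highest bid, $3,750.

Uma pays $3,750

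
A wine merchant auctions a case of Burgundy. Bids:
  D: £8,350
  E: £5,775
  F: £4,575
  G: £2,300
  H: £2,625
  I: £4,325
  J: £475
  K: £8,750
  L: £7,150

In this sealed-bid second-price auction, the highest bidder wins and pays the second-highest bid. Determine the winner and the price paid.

Sorting bids: 8,750 (K) > 8,350 (D) > 7,150 (L) > 5,775 (E) > 4,575 (F) > 4,325 (I) > …
K is highest; pays the second-highest bid, £8,350.

K pays £8,350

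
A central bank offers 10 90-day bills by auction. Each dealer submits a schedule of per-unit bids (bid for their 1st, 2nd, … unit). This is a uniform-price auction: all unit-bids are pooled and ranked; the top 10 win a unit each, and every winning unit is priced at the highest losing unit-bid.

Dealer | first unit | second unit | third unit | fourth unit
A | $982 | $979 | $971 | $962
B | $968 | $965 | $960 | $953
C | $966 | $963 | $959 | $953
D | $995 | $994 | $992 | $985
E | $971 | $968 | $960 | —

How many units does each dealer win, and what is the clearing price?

A 3, B 1, D 4, E 2; clearing price $966

All unit-bids, highest first — top 10: 995 (D-1), 994 (D-2), 992 (D-3), 985 (D-4), 982 (A-1), 979 (A-2), 971 (A-3), 971 (E-1), 968 (B-1), 968 (E-2)
First bid not allocated: $966.
Allocation: A 3, B 1, D 4, E 2.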